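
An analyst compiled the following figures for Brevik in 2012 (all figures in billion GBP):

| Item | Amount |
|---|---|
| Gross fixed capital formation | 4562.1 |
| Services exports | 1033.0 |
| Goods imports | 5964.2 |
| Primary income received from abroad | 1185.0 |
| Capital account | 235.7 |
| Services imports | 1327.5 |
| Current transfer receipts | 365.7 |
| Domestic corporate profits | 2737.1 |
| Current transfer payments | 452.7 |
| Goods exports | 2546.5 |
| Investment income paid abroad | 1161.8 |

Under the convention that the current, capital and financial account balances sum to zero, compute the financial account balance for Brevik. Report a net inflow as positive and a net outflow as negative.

3540.3

Goods balance = 2546.5 - 5964.2 = -3417.7
Services balance = 1033.0 - 1327.5 = -294.5
Trade balance (goods + services) = -3417.7 + (-294.5) = -3712.2
Net primary income = 1185.0 - 1161.8 = 23.2
Net secondary income = 365.7 - 452.7 = -87.0
Current account = -3712.2 + 23.2 + (-87.0) = -3776.0
Financial account = -(-3776.0 + 235.7) = 3540.3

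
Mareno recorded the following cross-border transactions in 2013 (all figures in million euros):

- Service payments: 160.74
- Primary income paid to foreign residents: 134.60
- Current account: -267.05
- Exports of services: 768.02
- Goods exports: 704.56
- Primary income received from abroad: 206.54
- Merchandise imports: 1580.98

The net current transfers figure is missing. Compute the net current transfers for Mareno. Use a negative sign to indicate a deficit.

Current account = goods balance + services balance + net primary income + net secondary income
Sum of the known components = -197.20
Net current transfers = CA - (known components) = -267.05 - (-197.20) = -69.85

-69.85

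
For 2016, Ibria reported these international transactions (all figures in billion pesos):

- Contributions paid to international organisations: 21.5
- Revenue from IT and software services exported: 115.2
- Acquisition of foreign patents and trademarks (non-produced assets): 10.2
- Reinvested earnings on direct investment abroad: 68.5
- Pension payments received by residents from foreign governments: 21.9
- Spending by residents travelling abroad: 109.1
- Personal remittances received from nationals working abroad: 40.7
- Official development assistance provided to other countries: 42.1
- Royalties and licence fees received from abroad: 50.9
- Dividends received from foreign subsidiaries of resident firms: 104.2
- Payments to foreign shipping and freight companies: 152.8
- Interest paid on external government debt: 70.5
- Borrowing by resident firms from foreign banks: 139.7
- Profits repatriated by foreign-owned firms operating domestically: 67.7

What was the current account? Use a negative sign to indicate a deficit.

Services: 115.2 - 152.8 + 50.9 - 109.1 = -95.8
Primary income: 68.5 + 104.2 - 67.7 - 70.5 = 34.5
Secondary income: 21.9 - 42.1 + 40.7 - 21.5 = -1.0
Current account = (-95.8) + 34.5 + (-1.0) = -62.3
(Excluded from the current account — capital account: acquisition of foreign patents and trademarks (non-produced assets) 10.2; financial account: borrowing by resident firms from foreign banks 139.7.)

-62.3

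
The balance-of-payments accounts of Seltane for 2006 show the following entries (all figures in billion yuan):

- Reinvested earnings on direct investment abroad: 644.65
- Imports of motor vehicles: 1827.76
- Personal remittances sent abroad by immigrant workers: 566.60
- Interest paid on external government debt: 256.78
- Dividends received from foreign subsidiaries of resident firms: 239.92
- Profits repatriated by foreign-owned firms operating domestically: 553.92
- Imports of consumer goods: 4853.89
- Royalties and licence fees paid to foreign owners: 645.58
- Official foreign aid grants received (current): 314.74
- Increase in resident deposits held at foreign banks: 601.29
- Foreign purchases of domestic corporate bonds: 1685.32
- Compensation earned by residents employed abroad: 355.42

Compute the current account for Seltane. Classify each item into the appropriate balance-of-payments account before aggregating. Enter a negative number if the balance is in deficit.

Goods: -4853.89 - 1827.76 = -6681.65
Services: -645.58
Primary income: 355.42 - 553.92 - 256.78 + 239.92 + 644.65 = 429.29
Secondary income: -566.60 + 314.74 = -251.86
Current account = (-6681.65) + (-645.58) + 429.29 + (-251.86) = -7149.80
(Excluded from the current account — financial account: increase in resident deposits held at foreign banks 601.29, foreign purchases of domestic corporate bonds 1685.32.)

-7149.80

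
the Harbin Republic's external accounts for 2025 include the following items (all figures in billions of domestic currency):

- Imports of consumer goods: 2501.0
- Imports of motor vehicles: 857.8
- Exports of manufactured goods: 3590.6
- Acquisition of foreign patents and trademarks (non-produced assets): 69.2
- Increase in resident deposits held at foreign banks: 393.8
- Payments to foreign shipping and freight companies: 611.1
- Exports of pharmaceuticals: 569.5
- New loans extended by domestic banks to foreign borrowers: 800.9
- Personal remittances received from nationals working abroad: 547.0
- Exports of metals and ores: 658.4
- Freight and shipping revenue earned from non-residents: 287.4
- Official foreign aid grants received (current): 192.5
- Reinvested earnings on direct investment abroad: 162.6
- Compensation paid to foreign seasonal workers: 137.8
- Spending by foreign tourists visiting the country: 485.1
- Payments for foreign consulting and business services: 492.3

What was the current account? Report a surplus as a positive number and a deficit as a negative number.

1893.1

Goods: 3590.6 + 658.4 - 857.8 - 2501.0 + 569.5 = 1459.7
Services: 485.1 - 492.3 - 611.1 + 287.4 = -330.9
Primary income: 162.6 - 137.8 = 24.8
Secondary income: 192.5 + 547.0 = 739.5
Current account = 1459.7 + (-330.9) + 24.8 + 739.5 = 1893.1
(Excluded from the current account — capital account: acquisition of foreign patents and trademarks (non-produced assets) 69.2; financial account: increase in resident deposits held at foreign banks 393.8, new loans extended by domestic banks to foreign borrowers 800.9.)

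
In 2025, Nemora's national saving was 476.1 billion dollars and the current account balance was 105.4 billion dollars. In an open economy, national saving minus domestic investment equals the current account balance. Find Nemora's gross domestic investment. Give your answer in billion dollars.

370.7

I = S - CA = 476.1 - 105.4 = 370.7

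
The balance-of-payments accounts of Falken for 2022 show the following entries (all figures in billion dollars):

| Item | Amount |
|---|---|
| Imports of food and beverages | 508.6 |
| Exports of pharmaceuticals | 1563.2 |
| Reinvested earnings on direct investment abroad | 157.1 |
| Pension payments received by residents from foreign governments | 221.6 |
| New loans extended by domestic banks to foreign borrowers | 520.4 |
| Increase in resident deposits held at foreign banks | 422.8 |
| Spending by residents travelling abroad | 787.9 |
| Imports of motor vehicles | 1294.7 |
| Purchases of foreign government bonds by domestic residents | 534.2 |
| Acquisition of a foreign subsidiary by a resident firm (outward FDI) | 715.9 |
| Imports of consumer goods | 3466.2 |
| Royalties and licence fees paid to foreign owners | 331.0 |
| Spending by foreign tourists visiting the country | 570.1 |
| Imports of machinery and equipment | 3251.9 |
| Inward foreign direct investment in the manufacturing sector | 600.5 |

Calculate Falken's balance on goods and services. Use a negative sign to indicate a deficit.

-7507.0

Goods: -3466.2 - 1294.7 - 508.6 + 1563.2 - 3251.9 = -6958.2
Services: -331.0 + 570.1 - 787.9 = -548.8
Trade balance = -6958.2 + (-548.8) = -7507.0
(Excluded from the trade balance — primary income: reinvested earnings on direct investment abroad 157.1; secondary income: pension payments received by residents from foreign governments 221.6; financial account: new loans extended by domestic banks to foreign borrowers 520.4, increase in resident deposits held at foreign banks 422.8, purchases of foreign government bonds by domestic residents 534.2, acquisition of a foreign subsidiary by a resident firm (outward FDI) 715.9, inward foreign direct investment in the manufacturing sector 600.5.)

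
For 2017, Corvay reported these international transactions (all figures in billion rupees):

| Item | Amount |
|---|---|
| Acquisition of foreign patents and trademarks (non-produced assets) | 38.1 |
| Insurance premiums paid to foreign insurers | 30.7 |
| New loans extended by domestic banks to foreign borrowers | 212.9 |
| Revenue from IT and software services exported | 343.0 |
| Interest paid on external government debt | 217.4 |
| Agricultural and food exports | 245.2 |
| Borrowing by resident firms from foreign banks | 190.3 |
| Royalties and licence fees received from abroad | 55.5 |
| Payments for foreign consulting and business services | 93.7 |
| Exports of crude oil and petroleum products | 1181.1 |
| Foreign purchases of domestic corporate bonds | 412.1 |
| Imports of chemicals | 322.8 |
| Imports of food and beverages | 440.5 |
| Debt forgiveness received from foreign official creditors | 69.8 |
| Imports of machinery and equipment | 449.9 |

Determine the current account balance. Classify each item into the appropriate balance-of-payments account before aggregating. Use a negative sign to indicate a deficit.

269.8

Goods: -449.9 - 322.8 + 245.2 + 1181.1 - 440.5 = 213.1
Services: 55.5 + 343.0 - 93.7 - 30.7 = 274.1
Primary income: -217.4
Current account = 213.1 + 274.1 + (-217.4) = 269.8
(Excluded from the current account — capital account: acquisition of foreign patents and trademarks (non-produced assets) 38.1, debt forgiveness received from foreign official creditors 69.8; financial account: new loans extended by domestic banks to foreign borrowers 212.9, borrowing by resident firms from foreign banks 190.3, foreign purchases of domestic corporate bonds 412.1.)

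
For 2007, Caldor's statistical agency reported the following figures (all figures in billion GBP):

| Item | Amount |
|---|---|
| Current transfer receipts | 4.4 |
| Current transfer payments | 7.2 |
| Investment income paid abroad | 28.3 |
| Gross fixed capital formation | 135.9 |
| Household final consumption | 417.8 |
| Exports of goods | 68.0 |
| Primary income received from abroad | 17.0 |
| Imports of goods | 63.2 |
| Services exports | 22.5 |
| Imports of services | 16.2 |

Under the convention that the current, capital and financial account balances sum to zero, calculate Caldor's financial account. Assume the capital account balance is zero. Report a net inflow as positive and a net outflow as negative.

3.0

Goods balance = 68.0 - 63.2 = 4.8
Services balance = 22.5 - 16.2 = 6.3
Trade balance (goods + services) = 4.8 + 6.3 = 11.1
Net primary income = 17.0 - 28.3 = -11.3
Net secondary income = 4.4 - 7.2 = -2.8
Current account = 11.1 + (-11.3) + (-2.8) = -3.0
Financial account = -(-3.0) = 3.0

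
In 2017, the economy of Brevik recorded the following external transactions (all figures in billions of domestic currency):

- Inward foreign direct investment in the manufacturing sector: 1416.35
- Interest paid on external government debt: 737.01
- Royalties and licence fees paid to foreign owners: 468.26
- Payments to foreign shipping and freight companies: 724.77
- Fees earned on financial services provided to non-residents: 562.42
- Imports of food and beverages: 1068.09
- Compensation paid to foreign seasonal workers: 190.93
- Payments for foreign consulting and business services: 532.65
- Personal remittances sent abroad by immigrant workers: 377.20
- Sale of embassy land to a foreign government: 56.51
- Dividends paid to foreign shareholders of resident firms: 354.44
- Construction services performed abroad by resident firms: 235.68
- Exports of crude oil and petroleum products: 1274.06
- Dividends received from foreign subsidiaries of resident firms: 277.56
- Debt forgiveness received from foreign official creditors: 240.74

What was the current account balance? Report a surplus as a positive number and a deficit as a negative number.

Goods: 1274.06 - 1068.09 = 205.97
Services: -532.65 - 468.26 - 724.77 + 235.68 + 562.42 = -927.58
Primary income: -190.93 - 737.01 + 277.56 - 354.44 = -1004.82
Secondary income: -377.20
Current account = 205.97 + (-927.58) + (-1004.82) + (-377.20) = -2103.63
(Excluded from the current account — financial account: inward foreign direct investment in the manufacturing sector 1416.35; capital account: sale of embassy land to a foreign government 56.51, debt forgiveness received from foreign official creditors 240.74.)

-2103.63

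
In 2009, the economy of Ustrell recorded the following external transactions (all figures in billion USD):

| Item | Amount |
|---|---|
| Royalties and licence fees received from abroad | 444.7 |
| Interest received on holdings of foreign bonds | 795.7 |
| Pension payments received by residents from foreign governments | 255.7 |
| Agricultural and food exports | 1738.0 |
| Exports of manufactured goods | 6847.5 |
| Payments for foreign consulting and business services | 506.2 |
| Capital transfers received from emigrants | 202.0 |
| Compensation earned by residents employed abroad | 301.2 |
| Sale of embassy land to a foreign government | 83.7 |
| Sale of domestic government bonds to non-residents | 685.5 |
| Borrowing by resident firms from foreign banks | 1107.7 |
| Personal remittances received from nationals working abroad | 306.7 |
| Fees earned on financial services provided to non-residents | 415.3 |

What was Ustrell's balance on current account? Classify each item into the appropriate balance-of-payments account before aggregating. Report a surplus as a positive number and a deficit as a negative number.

10598.6

Goods: 6847.5 + 1738.0 = 8585.5
Services: 444.7 - 506.2 + 415.3 = 353.8
Primary income: 301.2 + 795.7 = 1096.9
Secondary income: 255.7 + 306.7 = 562.4
Current account = 8585.5 + 353.8 + 1096.9 + 562.4 = 10598.6
(Excluded from the current account — capital account: capital transfers received from emigrants 202.0, sale of embassy land to a foreign government 83.7; financial account: sale of domestic government bonds to non-residents 685.5, borrowing by resident firms from foreign banks 1107.7.)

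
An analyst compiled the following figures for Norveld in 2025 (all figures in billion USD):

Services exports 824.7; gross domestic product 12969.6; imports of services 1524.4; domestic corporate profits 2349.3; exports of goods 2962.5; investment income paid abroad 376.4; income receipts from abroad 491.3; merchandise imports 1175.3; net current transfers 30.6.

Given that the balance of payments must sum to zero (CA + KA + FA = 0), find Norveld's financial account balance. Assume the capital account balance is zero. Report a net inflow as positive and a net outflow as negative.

-1233.0

Goods balance = 2962.5 - 1175.3 = 1787.2
Services balance = 824.7 - 1524.4 = -699.7
Trade balance (goods + services) = 1787.2 + (-699.7) = 1087.5
Net primary income = 491.3 - 376.4 = 114.9
Net secondary income = 30.6
Current account = 1087.5 + 114.9 + 30.6 = 1233.0
Financial account = -(1233.0) = -1233.0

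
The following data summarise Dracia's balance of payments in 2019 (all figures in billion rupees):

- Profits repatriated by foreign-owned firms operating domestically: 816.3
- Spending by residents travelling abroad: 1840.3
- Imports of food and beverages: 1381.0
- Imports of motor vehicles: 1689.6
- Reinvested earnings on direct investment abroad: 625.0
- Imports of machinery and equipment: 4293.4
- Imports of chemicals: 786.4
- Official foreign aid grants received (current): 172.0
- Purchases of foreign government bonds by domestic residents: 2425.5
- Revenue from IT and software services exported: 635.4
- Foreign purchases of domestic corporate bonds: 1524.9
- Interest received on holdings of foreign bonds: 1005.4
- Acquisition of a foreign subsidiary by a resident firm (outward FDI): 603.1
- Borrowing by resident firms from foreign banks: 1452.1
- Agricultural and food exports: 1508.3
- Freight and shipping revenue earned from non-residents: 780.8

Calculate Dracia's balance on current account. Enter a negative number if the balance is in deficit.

Goods: 1508.3 - 786.4 - 4293.4 - 1689.6 - 1381.0 = -6642.1
Services: -1840.3 + 635.4 + 780.8 = -424.1
Primary income: -816.3 + 1005.4 + 625.0 = 814.1
Secondary income: 172.0
Current account = (-6642.1) + (-424.1) + 814.1 + 172.0 = -6080.1
(Excluded from the current account — financial account: purchases of foreign government bonds by domestic residents 2425.5, foreign purchases of domestic corporate bonds 1524.9, acquisition of a foreign subsidiary by a resident firm (outward FDI) 603.1, borrowing by resident firms from foreign banks 1452.1.)

-6080.1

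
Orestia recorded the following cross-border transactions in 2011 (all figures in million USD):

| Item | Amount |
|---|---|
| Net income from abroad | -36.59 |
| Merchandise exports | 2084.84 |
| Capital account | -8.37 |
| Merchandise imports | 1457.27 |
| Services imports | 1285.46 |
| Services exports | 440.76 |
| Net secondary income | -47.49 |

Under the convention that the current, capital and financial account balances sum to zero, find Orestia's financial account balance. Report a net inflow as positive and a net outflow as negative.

Goods balance = 2084.84 - 1457.27 = 627.57
Services balance = 440.76 - 1285.46 = -844.70
Trade balance (goods + services) = 627.57 + (-844.70) = -217.13
Net primary income = -36.59
Net secondary income = -47.49
Current account = -217.13 + (-36.59) + (-47.49) = -301.21
Financial account = -(-301.21 + (-8.37)) = 309.58

309.58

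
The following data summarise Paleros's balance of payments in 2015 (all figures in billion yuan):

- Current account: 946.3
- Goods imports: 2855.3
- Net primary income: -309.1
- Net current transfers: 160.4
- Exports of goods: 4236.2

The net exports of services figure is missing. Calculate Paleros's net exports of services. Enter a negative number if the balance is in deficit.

Current account = goods balance + services balance + net primary income + net secondary income
Sum of the known components = 1232.2
Net exports of services = CA - (known components) = 946.3 - 1232.2 = -285.9

-285.9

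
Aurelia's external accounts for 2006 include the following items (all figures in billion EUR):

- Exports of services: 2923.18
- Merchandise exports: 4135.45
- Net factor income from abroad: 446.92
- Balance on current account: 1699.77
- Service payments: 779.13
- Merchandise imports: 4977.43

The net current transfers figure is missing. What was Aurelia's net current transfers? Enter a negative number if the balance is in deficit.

Current account = goods balance + services balance + net primary income + net secondary income
Sum of the known components = 1748.99
Net current transfers = CA - (known components) = 1699.77 - 1748.99 = -49.22

-49.22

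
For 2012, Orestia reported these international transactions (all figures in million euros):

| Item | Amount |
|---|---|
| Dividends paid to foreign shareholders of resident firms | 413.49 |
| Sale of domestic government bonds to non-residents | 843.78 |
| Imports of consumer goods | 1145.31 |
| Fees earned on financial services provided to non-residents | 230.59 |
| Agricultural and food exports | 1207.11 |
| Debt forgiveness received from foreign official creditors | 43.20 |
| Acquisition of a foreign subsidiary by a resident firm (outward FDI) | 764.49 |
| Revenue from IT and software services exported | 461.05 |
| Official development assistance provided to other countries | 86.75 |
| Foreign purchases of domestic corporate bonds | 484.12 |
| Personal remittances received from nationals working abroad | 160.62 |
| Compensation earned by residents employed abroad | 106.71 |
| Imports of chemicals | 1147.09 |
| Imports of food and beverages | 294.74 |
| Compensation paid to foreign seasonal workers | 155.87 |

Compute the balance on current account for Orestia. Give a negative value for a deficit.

-1077.17

Goods: 1207.11 - 1147.09 - 294.74 - 1145.31 = -1380.03
Services: 461.05 + 230.59 = 691.64
Primary income: -413.49 - 155.87 + 106.71 = -462.65
Secondary income: 160.62 - 86.75 = 73.87
Current account = (-1380.03) + 691.64 + (-462.65) + 73.87 = -1077.17
(Excluded from the current account — financial account: sale of domestic government bonds to non-residents 843.78, acquisition of a foreign subsidiary by a resident firm (outward FDI) 764.49, foreign purchases of domestic corporate bonds 484.12; capital account: debt forgiveness received from foreign official creditors 43.20.)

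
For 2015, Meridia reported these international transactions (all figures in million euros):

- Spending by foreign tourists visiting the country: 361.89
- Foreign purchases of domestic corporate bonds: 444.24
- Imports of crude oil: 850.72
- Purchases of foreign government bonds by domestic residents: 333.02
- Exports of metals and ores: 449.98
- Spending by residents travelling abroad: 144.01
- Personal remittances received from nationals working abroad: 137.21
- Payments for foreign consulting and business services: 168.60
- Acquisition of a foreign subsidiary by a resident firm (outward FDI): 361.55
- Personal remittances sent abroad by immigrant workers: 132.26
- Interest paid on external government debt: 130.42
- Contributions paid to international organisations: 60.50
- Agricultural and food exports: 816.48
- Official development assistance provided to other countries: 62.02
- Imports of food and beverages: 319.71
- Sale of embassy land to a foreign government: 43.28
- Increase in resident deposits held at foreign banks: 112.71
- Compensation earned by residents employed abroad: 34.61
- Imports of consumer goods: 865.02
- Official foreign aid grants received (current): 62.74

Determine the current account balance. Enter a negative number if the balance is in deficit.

Goods: 449.98 - 319.71 + 816.48 - 865.02 - 850.72 = -768.99
Services: -168.60 - 144.01 + 361.89 = 49.28
Primary income: -130.42 + 34.61 = -95.81
Secondary income: 62.74 - 132.26 + 137.21 - 60.50 - 62.02 = -54.83
Current account = (-768.99) + 49.28 + (-95.81) + (-54.83) = -870.35
(Excluded from the current account — financial account: foreign purchases of domestic corporate bonds 444.24, purchases of foreign government bonds by domestic residents 333.02, acquisition of a foreign subsidiary by a resident firm (outward FDI) 361.55, increase in resident deposits held at foreign banks 112.71; capital account: sale of embassy land to a foreign government 43.28.)

-870.35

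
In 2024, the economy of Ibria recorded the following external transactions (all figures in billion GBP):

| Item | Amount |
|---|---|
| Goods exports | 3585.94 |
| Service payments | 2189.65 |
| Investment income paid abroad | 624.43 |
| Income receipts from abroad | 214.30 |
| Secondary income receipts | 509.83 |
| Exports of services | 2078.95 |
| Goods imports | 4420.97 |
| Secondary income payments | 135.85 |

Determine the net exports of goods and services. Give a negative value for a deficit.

-945.73

Goods balance = 3585.94 - 4420.97 = -835.03
Services balance = 2078.95 - 2189.65 = -110.70
Trade balance (goods + services) = -835.03 + (-110.70) = -945.73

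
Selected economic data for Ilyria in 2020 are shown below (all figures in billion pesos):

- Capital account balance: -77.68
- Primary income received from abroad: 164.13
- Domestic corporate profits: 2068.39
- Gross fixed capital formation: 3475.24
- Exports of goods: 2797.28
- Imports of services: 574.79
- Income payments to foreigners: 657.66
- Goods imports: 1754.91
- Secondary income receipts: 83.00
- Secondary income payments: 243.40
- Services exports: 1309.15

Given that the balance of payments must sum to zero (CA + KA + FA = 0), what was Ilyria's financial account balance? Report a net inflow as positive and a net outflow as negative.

Goods balance = 2797.28 - 1754.91 = 1042.37
Services balance = 1309.15 - 574.79 = 734.36
Trade balance (goods + services) = 1042.37 + 734.36 = 1776.73
Net primary income = 164.13 - 657.66 = -493.53
Net secondary income = 83.00 - 243.40 = -160.40
Current account = 1776.73 + (-493.53) + (-160.40) = 1122.80
Financial account = -(1122.80 + (-77.68)) = -1045.12

-1045.12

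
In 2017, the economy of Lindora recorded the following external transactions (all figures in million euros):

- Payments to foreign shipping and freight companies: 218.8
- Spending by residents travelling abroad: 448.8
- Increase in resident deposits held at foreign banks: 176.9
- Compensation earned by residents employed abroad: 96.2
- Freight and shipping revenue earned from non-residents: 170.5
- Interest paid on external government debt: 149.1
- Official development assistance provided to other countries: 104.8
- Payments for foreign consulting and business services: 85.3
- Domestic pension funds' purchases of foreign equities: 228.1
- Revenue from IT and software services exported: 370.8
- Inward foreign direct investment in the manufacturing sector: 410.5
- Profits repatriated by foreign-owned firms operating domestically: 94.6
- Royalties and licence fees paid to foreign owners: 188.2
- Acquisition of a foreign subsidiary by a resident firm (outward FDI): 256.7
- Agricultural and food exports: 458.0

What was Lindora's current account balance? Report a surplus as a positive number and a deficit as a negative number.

Goods: 458.0
Services: -448.8 - 85.3 - 218.8 + 370.8 - 188.2 + 170.5 = -399.8
Primary income: -149.1 + 96.2 - 94.6 = -147.5
Secondary income: -104.8
Current account = 458.0 + (-399.8) + (-147.5) + (-104.8) = -194.1
(Excluded from the current account — financial account: increase in resident deposits held at foreign banks 176.9, domestic pension funds' purchases of foreign equities 228.1, inward foreign direct investment in the manufacturing sector 410.5, acquisition of a foreign subsidiary by a resident firm (outward FDI) 256.7.)

-194.1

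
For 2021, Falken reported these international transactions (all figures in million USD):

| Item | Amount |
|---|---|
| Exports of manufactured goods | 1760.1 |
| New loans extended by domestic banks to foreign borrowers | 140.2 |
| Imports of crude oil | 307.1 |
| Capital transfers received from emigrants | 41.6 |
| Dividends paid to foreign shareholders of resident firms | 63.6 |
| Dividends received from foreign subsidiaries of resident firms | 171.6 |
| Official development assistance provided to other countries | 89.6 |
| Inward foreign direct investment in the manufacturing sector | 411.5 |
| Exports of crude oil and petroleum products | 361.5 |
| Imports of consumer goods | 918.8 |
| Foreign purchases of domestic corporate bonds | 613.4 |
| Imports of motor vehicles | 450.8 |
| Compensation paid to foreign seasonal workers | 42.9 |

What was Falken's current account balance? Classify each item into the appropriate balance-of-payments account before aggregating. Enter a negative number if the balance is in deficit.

420.4

Goods: 361.5 + 1760.1 - 307.1 - 918.8 - 450.8 = 444.9
Primary income: -63.6 + 171.6 - 42.9 = 65.1
Secondary income: -89.6
Current account = 444.9 + 65.1 + (-89.6) = 420.4
(Excluded from the current account — financial account: new loans extended by domestic banks to foreign borrowers 140.2, inward foreign direct investment in the manufacturing sector 411.5, foreign purchases of domestic corporate bonds 613.4; capital account: capital transfers received from emigrants 41.6.)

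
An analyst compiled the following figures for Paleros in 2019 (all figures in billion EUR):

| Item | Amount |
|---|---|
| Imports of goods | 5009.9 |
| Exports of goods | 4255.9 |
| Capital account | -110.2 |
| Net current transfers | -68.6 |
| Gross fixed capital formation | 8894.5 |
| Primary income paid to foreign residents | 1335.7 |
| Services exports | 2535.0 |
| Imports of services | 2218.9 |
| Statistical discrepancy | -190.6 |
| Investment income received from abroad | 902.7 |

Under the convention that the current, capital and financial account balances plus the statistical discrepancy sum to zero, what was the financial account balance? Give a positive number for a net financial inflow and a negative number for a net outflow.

Goods balance = 4255.9 - 5009.9 = -754.0
Services balance = 2535.0 - 2218.9 = 316.1
Trade balance (goods + services) = -754.0 + 316.1 = -437.9
Net primary income = 902.7 - 1335.7 = -433.0
Net secondary income = -68.6
Current account = -437.9 + (-433.0) + (-68.6) = -939.5
Financial account = -(-939.5 + (-110.2) + (-190.6)) = 1240.3

1240.3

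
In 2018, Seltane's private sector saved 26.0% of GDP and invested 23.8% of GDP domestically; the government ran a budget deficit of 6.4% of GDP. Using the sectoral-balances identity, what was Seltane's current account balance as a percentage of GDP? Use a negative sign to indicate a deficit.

-4.2

By the sectoral-balances identity, CA = (S_private - I) + (T - G).
Private balance = 26.0 - 23.8 = 2.2
Government balance (T - G) = -6.4
CA = 2.2 + (-6.4) = -4.2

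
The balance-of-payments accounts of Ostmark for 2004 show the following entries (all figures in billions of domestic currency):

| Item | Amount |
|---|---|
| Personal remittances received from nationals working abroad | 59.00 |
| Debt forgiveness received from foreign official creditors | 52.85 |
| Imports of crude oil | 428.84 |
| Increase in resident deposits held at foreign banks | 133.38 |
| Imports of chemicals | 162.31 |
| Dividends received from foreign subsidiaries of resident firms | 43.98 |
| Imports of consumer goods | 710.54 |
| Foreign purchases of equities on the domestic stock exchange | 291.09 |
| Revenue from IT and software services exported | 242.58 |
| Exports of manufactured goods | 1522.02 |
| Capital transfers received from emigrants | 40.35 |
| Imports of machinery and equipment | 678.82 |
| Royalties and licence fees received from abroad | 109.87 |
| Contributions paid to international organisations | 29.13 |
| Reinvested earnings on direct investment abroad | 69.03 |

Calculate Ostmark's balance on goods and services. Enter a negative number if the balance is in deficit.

-106.04

Goods: -428.84 - 162.31 + 1522.02 - 710.54 - 678.82 = -458.49
Services: 242.58 + 109.87 = 352.45
Trade balance = -458.49 + 352.45 = -106.04
(Excluded from the trade balance — secondary income: personal remittances received from nationals working abroad 59.00, contributions paid to international organisations 29.13; capital account: debt forgiveness received from foreign official creditors 52.85, capital transfers received from emigrants 40.35; financial account: increase in resident deposits held at foreign banks 133.38, foreign purchases of equities on the domestic stock exchange 291.09; primary income: dividends received from foreign subsidiaries of resident firms 43.98, reinvested earnings on direct investment abroad 69.03.)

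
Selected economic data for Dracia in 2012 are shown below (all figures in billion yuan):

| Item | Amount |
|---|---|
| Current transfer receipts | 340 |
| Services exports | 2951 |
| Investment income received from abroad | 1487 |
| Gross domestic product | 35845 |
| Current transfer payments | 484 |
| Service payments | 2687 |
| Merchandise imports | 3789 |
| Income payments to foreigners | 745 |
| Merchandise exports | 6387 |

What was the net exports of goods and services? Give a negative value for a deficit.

Goods balance = 6387 - 3789 = 2598
Services balance = 2951 - 2687 = 264
Trade balance (goods + services) = 2598 + 264 = 2862

2862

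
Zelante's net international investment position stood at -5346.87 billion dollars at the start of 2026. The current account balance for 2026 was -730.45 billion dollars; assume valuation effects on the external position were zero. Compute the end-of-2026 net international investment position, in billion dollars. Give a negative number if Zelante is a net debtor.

With no valuation effects, change in NIIP = current account = -730.45
End-of-year NIIP = -5346.87 + (-730.45) = -6077.32

-6077.32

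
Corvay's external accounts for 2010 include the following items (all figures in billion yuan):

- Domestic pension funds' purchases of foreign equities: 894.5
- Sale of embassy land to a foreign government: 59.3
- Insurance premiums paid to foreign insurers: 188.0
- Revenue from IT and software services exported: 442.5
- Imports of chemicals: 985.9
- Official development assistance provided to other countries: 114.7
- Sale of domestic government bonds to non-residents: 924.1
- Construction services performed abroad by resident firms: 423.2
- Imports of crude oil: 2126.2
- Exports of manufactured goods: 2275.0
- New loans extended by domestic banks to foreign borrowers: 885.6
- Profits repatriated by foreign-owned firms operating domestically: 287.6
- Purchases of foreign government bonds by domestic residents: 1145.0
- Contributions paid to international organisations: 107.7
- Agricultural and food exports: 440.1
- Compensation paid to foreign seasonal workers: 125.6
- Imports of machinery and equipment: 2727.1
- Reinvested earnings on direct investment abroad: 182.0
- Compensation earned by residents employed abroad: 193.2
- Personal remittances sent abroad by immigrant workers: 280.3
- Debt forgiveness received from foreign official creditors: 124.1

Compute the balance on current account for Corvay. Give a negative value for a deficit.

-2987.1

Goods: -2126.2 + 2275.0 - 985.9 + 440.1 - 2727.1 = -3124.1
Services: 423.2 - 188.0 + 442.5 = 677.7
Primary income: 182.0 - 125.6 + 193.2 - 287.6 = -38.0
Secondary income: -114.7 - 107.7 - 280.3 = -502.7
Current account = (-3124.1) + 677.7 + (-38.0) + (-502.7) = -2987.1
(Excluded from the current account — financial account: domestic pension funds' purchases of foreign equities 894.5, sale of domestic government bonds to non-residents 924.1, new loans extended by domestic banks to foreign borrowers 885.6, purchases of foreign government bonds by domestic residents 1145.0; capital account: sale of embassy land to a foreign government 59.3, debt forgiveness received from foreign official creditors 124.1.)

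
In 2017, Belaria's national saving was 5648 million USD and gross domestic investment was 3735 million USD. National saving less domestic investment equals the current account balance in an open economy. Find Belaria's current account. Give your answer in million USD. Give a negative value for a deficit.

1913

S - I = CA (net lending to the rest of the world).
CA = S - I = 5648 - 3735 = 1913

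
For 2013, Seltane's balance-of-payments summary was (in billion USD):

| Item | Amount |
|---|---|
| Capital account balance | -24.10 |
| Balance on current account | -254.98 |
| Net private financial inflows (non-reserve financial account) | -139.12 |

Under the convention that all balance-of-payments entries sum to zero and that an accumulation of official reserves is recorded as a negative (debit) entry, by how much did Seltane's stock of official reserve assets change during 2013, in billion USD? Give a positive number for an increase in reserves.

-418.20

Official reserve transactions balance = -((-254.98) + (-24.10) + (-139.12)) = 418.20
An accumulation of reserves is recorded as a debit (negative entry), so the change in the stock of reserves is the negative of that balance.
Change in official reserves = -(418.20) = -418.20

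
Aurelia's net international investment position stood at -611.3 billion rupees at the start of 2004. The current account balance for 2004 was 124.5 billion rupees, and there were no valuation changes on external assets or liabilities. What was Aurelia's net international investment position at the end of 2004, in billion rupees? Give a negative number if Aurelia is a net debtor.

-486.8

With no valuation effects, change in NIIP = current account = 124.5
End-of-year NIIP = -611.3 + 124.5 = -486.8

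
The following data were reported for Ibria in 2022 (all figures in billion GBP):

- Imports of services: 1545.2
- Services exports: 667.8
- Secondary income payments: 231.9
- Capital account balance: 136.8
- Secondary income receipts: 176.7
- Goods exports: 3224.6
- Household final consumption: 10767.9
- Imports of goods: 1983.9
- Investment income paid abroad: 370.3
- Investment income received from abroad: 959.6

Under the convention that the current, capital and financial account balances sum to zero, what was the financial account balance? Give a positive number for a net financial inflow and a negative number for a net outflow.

-1034.2

Goods balance = 3224.6 - 1983.9 = 1240.7
Services balance = 667.8 - 1545.2 = -877.4
Trade balance (goods + services) = 1240.7 + (-877.4) = 363.3
Net primary income = 959.6 - 370.3 = 589.3
Net secondary income = 176.7 - 231.9 = -55.2
Current account = 363.3 + 589.3 + (-55.2) = 897.4
Financial account = -(897.4 + 136.8) = -1034.2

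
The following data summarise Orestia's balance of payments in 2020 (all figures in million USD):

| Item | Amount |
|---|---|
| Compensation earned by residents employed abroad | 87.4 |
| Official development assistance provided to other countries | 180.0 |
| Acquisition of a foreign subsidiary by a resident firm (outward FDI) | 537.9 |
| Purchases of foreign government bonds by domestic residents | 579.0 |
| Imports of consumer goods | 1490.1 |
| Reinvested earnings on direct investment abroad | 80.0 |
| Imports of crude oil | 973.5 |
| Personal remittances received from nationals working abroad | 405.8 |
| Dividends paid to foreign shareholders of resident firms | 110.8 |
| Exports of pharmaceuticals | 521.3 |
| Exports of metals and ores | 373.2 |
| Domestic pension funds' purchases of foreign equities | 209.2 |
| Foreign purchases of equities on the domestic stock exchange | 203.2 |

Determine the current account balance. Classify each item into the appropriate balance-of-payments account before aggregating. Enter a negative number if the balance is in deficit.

-1286.7

Goods: -973.5 + 373.2 - 1490.1 + 521.3 = -1569.1
Primary income: 80.0 - 110.8 + 87.4 = 56.6
Secondary income: -180.0 + 405.8 = 225.8
Current account = (-1569.1) + 56.6 + 225.8 = -1286.7
(Excluded from the current account — financial account: acquisition of a foreign subsidiary by a resident firm (outward FDI) 537.9, purchases of foreign government bonds by domestic residents 579.0, domestic pension funds' purchases of foreign equities 209.2, foreign purchases of equities on the domestic stock exchange 203.2.)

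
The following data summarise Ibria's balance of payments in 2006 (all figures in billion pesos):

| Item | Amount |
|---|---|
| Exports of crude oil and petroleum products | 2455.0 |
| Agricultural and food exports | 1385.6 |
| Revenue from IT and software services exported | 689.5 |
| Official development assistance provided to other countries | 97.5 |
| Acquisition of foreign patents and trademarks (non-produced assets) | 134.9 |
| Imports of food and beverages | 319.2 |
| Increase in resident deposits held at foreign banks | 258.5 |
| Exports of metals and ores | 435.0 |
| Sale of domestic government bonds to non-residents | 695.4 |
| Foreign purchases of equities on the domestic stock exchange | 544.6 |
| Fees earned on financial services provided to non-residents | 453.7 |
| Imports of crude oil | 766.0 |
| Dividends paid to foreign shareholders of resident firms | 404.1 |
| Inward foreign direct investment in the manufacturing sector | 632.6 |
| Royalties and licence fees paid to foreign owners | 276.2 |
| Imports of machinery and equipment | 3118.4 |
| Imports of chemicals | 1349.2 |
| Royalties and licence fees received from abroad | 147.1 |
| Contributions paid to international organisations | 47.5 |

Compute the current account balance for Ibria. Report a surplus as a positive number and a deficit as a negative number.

-812.2

Goods: -319.2 + 435.0 + 2455.0 - 766.0 + 1385.6 - 1349.2 - 3118.4 = -1277.2
Services: -276.2 + 689.5 + 147.1 + 453.7 = 1014.1
Primary income: -404.1
Secondary income: -97.5 - 47.5 = -145.0
Current account = (-1277.2) + 1014.1 + (-404.1) + (-145.0) = -812.2
(Excluded from the current account — capital account: acquisition of foreign patents and trademarks (non-produced assets) 134.9; financial account: increase in resident deposits held at foreign banks 258.5, sale of domestic government bonds to non-residents 695.4, foreign purchases of equities on the domestic stock exchange 544.6, inward foreign direct investment in the manufacturing sector 632.6.)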